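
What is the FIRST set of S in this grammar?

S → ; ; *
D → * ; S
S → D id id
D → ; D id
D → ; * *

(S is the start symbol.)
FIRST sets of the other non-terminals involved (by the same procedure, iterated to a fixed point):
  FIRST(D) = { '*', ';' }

From S → ; ; *:
  - ';' is a terminal: add ';' and stop
From S → D id id:
  - D is a non-terminal: add FIRST(D) \ {ε} = { '*', ';' }
    D is not nullable, so stop

Collecting: FIRST(S) = { '*', ';' }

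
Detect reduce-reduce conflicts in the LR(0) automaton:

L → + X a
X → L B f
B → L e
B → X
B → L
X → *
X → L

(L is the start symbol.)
Augment with L' → L and build the canonical LR(0) collection (I0 = CLOSURE({[L' → . L]}), then GOTO on every symbol after a dot until no new states appear). It has 12 states:
  I0: { [L → . + X a], [L' → . L] }  — shift
  I1: { [L → + . X a], [L → . + X a], [X → . *], [X → . L B f], [X → . L] }  — shift
  I2: { [L' → L .] }  — accept
  I3: { [X → * .] }  — reduce
  I4: { [B → . L e], [B → . L], [B → . X], [L → . + X a], [X → . *], [X → . L B f], [X → . L], [X → L . B f], [X → L .] }  — shift, reduce
  I5: { [L → + X . a] }  — shift
  I6: { [L → + X a .] }  — reduce
  I7: { [X → L B . f] }  — shift
  I8: { [B → . L e], [B → . L], [B → . X], [B → L . e], [B → L .], [L → . + X a], [X → . *], [X → . L B f], [X → . L], [X → L . B f], [X → L .] }  — shift, 2 reduces
  I9: { [B → X .] }  — reduce
  I10: { [B → L e .] }  — reduce
  I11: { [X → L B f .] }  — reduce

I8 contains complete items [B → L .], [X → L .] — reduce-reduce conflict.

Answer: Yes — I8: [B → L .] vs [X → L .]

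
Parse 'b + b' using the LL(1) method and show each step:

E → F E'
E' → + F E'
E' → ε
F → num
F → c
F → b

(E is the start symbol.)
LL(1) parsing maintains a stack (initially the start symbol over $) and the input. At each step: if the stack top is a terminal, match it against the current input token; if it is a non-terminal N, replace it with the RHS of M[N, lookahead] (the unique production whose predict set contains the lookahead).

Stack is shown with the top on the left.

Stack     Input    Action
-------------------------
E $       b + b $  output E → F E'
F E' $    b + b $  output F → b
b E' $    b + b $  match 'b'
E' $      + b $    output E' → + F E'
+ F E' $  + b $    match '+'
F E' $    b $      output F → b
b E' $    b $      match 'b'
E' $      $        output E' → ε
$         $        accept

The string is accepted.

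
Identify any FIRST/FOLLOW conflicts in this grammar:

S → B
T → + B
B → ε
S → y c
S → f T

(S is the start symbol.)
No FIRST/FOLLOW conflicts.

Nullable non-terminals: B, S.
FIRST sets used below: FIRST(B) = { ε }
B has a nullable alternative but only one production, so nothing to check.

S: nullable alternative(s) S → B; FOLLOW(S) = { $ }
  S → B: FIRST \ {ε} = { } — this is the only nullable alternative, skip
  S → y c: FIRST \ {ε} = { 'y' } — disjoint from FOLLOW(S)
  S → f T: FIRST \ {ε} = { 'f' } — disjoint from FOLLOW(S)

T has no nullable alternative, so no FIRST/FOLLOW check is needed there.

No FIRST/FOLLOW conflicts found.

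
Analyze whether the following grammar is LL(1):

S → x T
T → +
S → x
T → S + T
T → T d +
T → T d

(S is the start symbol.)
A grammar is LL(1) if for each non-terminal N with multiple productions, the predict sets of those productions are pairwise disjoint, where PREDICT(N → α) = (FIRST(α) \ {ε}) ∪ (FOLLOW(N) if α ⇒* ε).

Relevant sets:
  FIRST(S) = { 'x' }
  FIRST(T) = { '+', 'x' }

For S:
  PREDICT(S → x T) = { 'x' }
  PREDICT(S → x) = { 'x' }
For T:
  PREDICT(T → '+') = { '+' }
  PREDICT(T → S '+' T) = { 'x' }
  PREDICT(T → T d '+') = { '+', 'x' }
  PREDICT(T → T d) = { '+', 'x' }

Conflict found: Predict set conflict for S: { 'x' }
The grammar is NOT LL(1).

Answer: No. Predict set conflict for S: { 'x' }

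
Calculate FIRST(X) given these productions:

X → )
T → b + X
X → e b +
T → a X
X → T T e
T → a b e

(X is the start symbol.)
{ ')', 'a', 'b', 'e' }

FIRST sets of the other non-terminals involved (by the same procedure, iterated to a fixed point):
  FIRST(T) = { 'a', 'b' }

From X → ):
  - ')' is a terminal: add ')' and stop
From X → e b +:
  - e is a terminal: add 'e' and stop
From X → T T e:
  - T is a non-terminal: add FIRST(T) \ {ε} = { 'a', 'b' }
    T is not nullable, so stop

Collecting: FIRST(X) = { ')', 'a', 'b', 'e' }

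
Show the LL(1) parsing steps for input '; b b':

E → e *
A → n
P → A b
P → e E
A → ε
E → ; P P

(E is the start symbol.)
LL(1) parsing maintains a stack (initially the start symbol over $) and the input. At each step: if the stack top is a terminal, match it against the current input token; if it is a non-terminal N, replace it with the RHS of M[N, lookahead] (the unique production whose predict set contains the lookahead).

Stack is shown with the top on the left.

Stack    Input    Action
------------------------
E $      ; b b $  output E → ; P P
; P P $  ; b b $  match ';'
P P $    b b $    output P → A b
A b P $  b b $    output A → ε
b P $    b b $    match 'b'
P $      b $      output P → A b
A b $    b $      output A → ε
b $      b $      match 'b'
$        $        accept

The string is accepted.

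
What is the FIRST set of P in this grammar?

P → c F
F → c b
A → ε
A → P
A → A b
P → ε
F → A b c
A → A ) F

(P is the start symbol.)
To compute FIRST(P), examine every production with P on the left-hand side, reading each right-hand side left to right until a non-nullable symbol is reached.

From P → c F:
  - c is a terminal: add 'c' and stop
From P → ε:
  - ε-production, so ε ∈ FIRST(P)

Collecting: FIRST(P) = { 'c', ε }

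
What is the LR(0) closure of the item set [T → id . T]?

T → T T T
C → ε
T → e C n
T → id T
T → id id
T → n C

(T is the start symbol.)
To compute CLOSURE, for each item [A → α.Bβ] where B is a non-terminal, add [B → .γ] for all productions B → γ; repeat for the newly added items until nothing changes.

Start with: [T → id . T]
  [T → id . T] has the dot before T: add [T → . T T T], [T → . e C n], [T → . id T], [T → . id id], [T → . n C]
No further items can be added.

CLOSURE = { [T → . T T T], [T → . e C n], [T → . id T], [T → . id id], [T → . n C], [T → id . T] }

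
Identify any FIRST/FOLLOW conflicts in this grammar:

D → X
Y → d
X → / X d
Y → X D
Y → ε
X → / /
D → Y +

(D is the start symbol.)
No FIRST/FOLLOW conflicts.

Nullable non-terminals: Y.
FIRST sets used below: FIRST(X) = { '/' }

Y: nullable alternative(s) Y → ε; FOLLOW(Y) = { '+' }
  Y → d: FIRST \ {ε} = { 'd' } — disjoint from FOLLOW(Y)
  Y → X D: FIRST \ {ε} = { '/' } — disjoint from FOLLOW(Y)
  Y → ε: FIRST \ {ε} = { } — this is the only nullable alternative, skip

D, X have no nullable alternative, so no FIRST/FOLLOW check is needed there.

No FIRST/FOLLOW conflicts found.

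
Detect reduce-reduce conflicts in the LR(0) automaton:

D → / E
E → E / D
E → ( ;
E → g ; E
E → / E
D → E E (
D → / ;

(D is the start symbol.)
A reduce-reduce conflict occurs when an LR(0) state has two complete items [A → α .] and [B → β .] — both call for a reduction, and with no lookahead the parser cannot choose between them.

Augment with D' → D and build the canonical LR(0) collection (I0 = CLOSURE({[D' → . D]}), then GOTO on every symbol after a dot until no new states appear). It has 19 states:
  I0: { [D → . / ;], [D → . / E], [D → . E E (], [D' → . D], [E → . ( ;], [E → . / E], [E → . E / D], [E → . g ; E] }  — shift
  I1: { [E → ( . ;] }  — shift
  I2: { [D → / . ;], [D → / . E], [E → . ( ;], [E → . / E], [E → . E / D], [E → . g ; E], [E → / . E] }  — shift
  I3: { [D' → D .] }  — accept
  I4: { [D → E . E (], [E → . ( ;], [E → . / E], [E → . E / D], [E → . g ; E], [E → E . / D] }  — shift
  I5: { [E → g . ; E] }  — shift
  I6: { [E → . ( ;], [E → . / E], [E → . E / D], [E → . g ; E], [E → g ; . E] }  — shift
  I7: { [E → . ( ;], [E → . / E], [E → . E / D], [E → . g ; E], [E → / . E] }  — shift
  I8: { [E → E . / D], [E → g ; E .] }  — shift, reduce
  I9: { [D → . / ;], [D → . / E], [D → . E E (], [E → . ( ;], [E → . / E], [E → . E / D], [E → . g ; E], [E → E / . D] }  — shift
  I10: { [E → E / D .] }  — reduce
  I11: { [E → / E .], [E → E . / D] }  — shift, reduce
  I12: { [D → . / ;], [D → . / E], [D → . E E (], [E → . ( ;], [E → . / E], [E → . E / D], [E → . g ; E], [E → / . E], [E → E / . D] }  — shift
  I13: { [D → E E . (], [E → E . / D] }  — shift
  I14: { [D → E E ( .] }  — reduce
  I15: { [D → E . E (], [E → . ( ;], [E → . / E], [E → . E / D], [E → . g ; E], [E → / E .], [E → E . / D] }  — shift, reduce
  I16: { [D → / ; .] }  — reduce
  I17: { [D → / E .], [E → / E .], [E → E . / D] }  — shift, 2 reduces
  I18: { [E → ( ; .] }  — reduce

I17 contains complete items [D → / E .], [E → / E .] — reduce-reduce conflict.

Answer: Yes — I17: [D → / E .] vs [E → / E .]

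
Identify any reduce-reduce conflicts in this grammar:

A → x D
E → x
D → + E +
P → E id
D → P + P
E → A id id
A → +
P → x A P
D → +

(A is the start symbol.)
Yes — I4: [A → + .] vs [D → + .]

Augment with A' → A and build the canonical LR(0) collection (I0 = CLOSURE({[A' → . A]}), then GOTO on every symbol after a dot until no new states appear). It has 20 states:
  I0: { [A → . +], [A → . x D], [A' → . A] }  — shift
  I1: { [A → + .] }  — reduce
  I2: { [A' → A .] }  — accept
  I3: { [A → . +], [A → . x D], [A → x . D], [D → . + E +], [D → . +], [D → . P + P], [E → . A id id], [E → . x], [P → . E id], [P → . x A P] }  — shift
  I4: { [A → + .], [A → . +], [A → . x D], [D → + . E +], [D → + .], [E → . A id id], [E → . x] }  — shift, 2 reduces
  I5: { [E → A . id id] }  — shift
  I6: { [A → x D .] }  — reduce
  I7: { [P → E . id] }  — shift
  I8: { [D → P . + P] }  — shift
  I9: { [A → . +], [A → . x D], [A → x . D], [D → . + E +], [D → . +], [D → . P + P], [E → . A id id], [E → . x], [E → x .], [P → . E id], [P → . x A P], [P → x . A P] }  — shift, reduce
  I10: { [A → . +], [A → . x D], [E → . A id id], [E → . x], [E → A . id id], [P → . E id], [P → . x A P], [P → x A . P] }  — shift
  I11: { [P → x A P .] }  — reduce
  I12: { [E → A id . id] }  — shift
  I13: { [E → A id id .] }  — reduce
  I14: { [A → . +], [A → . x D], [D → P + . P], [E → . A id id], [E → . x], [P → . E id], [P → . x A P] }  — shift
  I15: { [D → P + P .] }  — reduce
  I16: { [P → E id .] }  — reduce
  I17: { [D → + E . +] }  — shift
  I18: { [A → . +], [A → . x D], [A → x . D], [D → . + E +], [D → . +], [D → . P + P], [E → . A id id], [E → . x], [E → x .], [P → . E id], [P → . x A P] }  — shift, reduce
  I19: { [D → + E + .] }  — reduce

I4 contains complete items [A → + .], [D → + .] — reduce-reduce conflict.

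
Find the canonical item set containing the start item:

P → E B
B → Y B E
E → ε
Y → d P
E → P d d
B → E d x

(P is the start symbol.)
{ [E → . P d d], [E → .], [P → . E B], [P' → . P] }

First, augment the grammar with P' → P
I₀ = CLOSURE({ [P' → . P] }):
  [P' → . P] has the dot before P: add [P → . E B]
  [P → . E B] has the dot before E: add [E → .], [E → . P d d]
No further items can be added.

I₀ = { [E → . P d d], [E → .], [P → . E B], [P' → . P] }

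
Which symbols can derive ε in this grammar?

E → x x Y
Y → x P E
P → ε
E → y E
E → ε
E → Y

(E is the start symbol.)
{ 'E', 'P' }

A non-terminal is nullable if it can derive ε (the empty string): either it has an ε-production, or it has a production whose right-hand side consists entirely of nullable non-terminals.

ε-productions: P → ε, E → ε
So P, E are immediately nullable.
No further non-terminal can be added: every production for the remaining non-terminals contains a terminal or a non-nullable non-terminal.
Nullable = { 'E', 'P' }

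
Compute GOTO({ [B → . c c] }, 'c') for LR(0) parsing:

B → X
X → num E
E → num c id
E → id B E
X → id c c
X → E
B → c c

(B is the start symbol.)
{ [B → c . c] }

GOTO(I, 'c') = CLOSURE({ [A → αX.β] : [A → α.Xβ] ∈ I, X = 'c' })

Items with dot before 'c', with the dot advanced:
  [B → . c c] → [B → c . c]
Closure adds nothing (no advanced item has the dot before a non-terminal).

GOTO = { [B → c . c] }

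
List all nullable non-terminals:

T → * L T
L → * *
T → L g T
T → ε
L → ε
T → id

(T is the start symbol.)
{ 'L', 'T' }

A non-terminal is nullable if it can derive ε (the empty string): either it has an ε-production, or it has a production whose right-hand side consists entirely of nullable non-terminals.

ε-productions: T → ε, L → ε
So T, L are immediately nullable.
Every non-terminal is now nullable.
Nullable = { 'L', 'T' }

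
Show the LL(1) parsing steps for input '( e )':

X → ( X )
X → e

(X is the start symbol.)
LL(1) parsing maintains a stack (initially the start symbol over $) and the input. At each step: if the stack top is a terminal, match it against the current input token; if it is a non-terminal N, replace it with the RHS of M[N, lookahead] (the unique production whose predict set contains the lookahead).

Stack is shown with the top on the left.

Stack    Input    Action
------------------------
X $      ( e ) $  output X → ( X )
( X ) $  ( e ) $  match '('
X ) $    e ) $    output X → e
e ) $    e ) $    match 'e'
) $      ) $      match ')'
$        $        accept

The string is accepted.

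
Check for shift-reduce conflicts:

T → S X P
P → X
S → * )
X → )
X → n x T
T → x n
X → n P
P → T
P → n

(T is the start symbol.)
A shift-reduce conflict occurs when an LR(0) state has both:
  - a complete (reduce) item [A → α .] (dot at the end), and
  - a shift item [B → β . c γ] (dot before a terminal).

Augment with T' → T and build the canonical LR(0) collection (I0 = CLOSURE({[T' → . T]}), then GOTO on every symbol after a dot until no new states appear). It has 17 states:
  I0: { [S → . * )], [T → . S X P], [T → . x n], [T' → . T] }  — shift
  I1: { [S → * . )] }  — shift
  I2: { [T → S . X P], [X → . )], [X → . n P], [X → . n x T] }  — shift
  I3: { [T' → T .] }  — accept
  I4: { [T → x . n] }  — shift
  I5: { [T → x n .] }  — reduce
  I6: { [X → ) .] }  — reduce
  I7: { [P → . T], [P → . X], [P → . n], [S → . * )], [T → . S X P], [T → . x n], [T → S X . P], [X → . )], [X → . n P], [X → . n x T] }  — shift
  I8: { [P → . T], [P → . X], [P → . n], [S → . * )], [T → . S X P], [T → . x n], [X → . )], [X → . n P], [X → . n x T], [X → n . P], [X → n . x T] }  — shift
  I9: { [X → n P .] }  — reduce
  I10: { [P → T .] }  — reduce
  I11: { [P → X .] }  — reduce
  I12: { [P → . T], [P → . X], [P → . n], [P → n .], [S → . * )], [T → . S X P], [T → . x n], [X → . )], [X → . n P], [X → . n x T], [X → n . P], [X → n . x T] }  — shift, reduce
  I13: { [S → . * )], [T → . S X P], [T → . x n], [T → x . n], [X → n x . T] }  — shift
  I14: { [X → n x T .] }  — reduce
  I15: { [T → S X P .] }  — reduce
  I16: { [S → * ) .] }  — reduce

I12 contains reduce item [P → n .] and shift items [P → . n], [S → . * )], [T → . x n], [X → . )], [X → . n P], [X → . n x T], [X → n . x T] — shift-reduce conflict.

Answer: Yes — I12: [P → n .] vs [P → . n]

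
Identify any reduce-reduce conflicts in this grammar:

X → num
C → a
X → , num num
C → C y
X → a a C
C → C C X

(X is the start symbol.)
No reduce-reduce conflicts

Augment with X' → X and build the canonical LR(0) collection (I0 = CLOSURE({[X' → . X]}), then GOTO on every symbol after a dot until no new states appear). It has 14 states:
  I0: { [X → . , num num], [X → . a a C], [X → . num], [X' → . X] }  — shift
  I1: { [X → , . num num] }  — shift
  I2: { [X' → X .] }  — accept
  I3: { [X → a . a C] }  — shift
  I4: { [X → num .] }  — reduce
  I5: { [C → . C C X], [C → . C y], [C → . a], [X → a a . C] }  — shift
  I6: { [C → . C C X], [C → . C y], [C → . a], [C → C . C X], [C → C . y], [X → a a C .] }  — shift, reduce
  I7: { [C → a .] }  — reduce
  I8: { [C → . C C X], [C → . C y], [C → . a], [C → C . C X], [C → C . y], [C → C C . X], [X → . , num num], [X → . a a C], [X → . num] }  — shift
  I9: { [C → C y .] }  — reduce
  I10: { [C → C C X .] }  — reduce
  I11: { [C → a .], [X → a . a C] }  — shift, reduce
  I12: { [X → , num . num] }  — shift
  I13: { [X → , num num .] }  — reduce

No state contains more than one complete item.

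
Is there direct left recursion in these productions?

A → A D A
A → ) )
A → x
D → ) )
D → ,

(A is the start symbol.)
A → A D A: LEFT RECURSIVE (starts with A)
A → ) ): starts with ')'
A → x: starts with x
D → ) ): starts with ')'
D → ,: starts with ','

The grammar has direct left recursion on: A.

Answer: Yes, A is left-recursive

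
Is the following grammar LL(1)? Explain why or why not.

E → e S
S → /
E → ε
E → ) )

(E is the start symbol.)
A grammar is LL(1) if for each non-terminal N with multiple productions, the predict sets of those productions are pairwise disjoint, where PREDICT(N → α) = (FIRST(α) \ {ε}) ∪ (FOLLOW(N) if α ⇒* ε).

Relevant sets:
  FOLLOW(E) = { $ }

For E:
  PREDICT(E → e S) = { 'e' }
  PREDICT(E → ε) = { $ }
  PREDICT(E → ')' ')') = { ')' }
S has a single production, so nothing to check there.

All predict sets are disjoint. The grammar IS LL(1).

Answer: Yes, the grammar is LL(1).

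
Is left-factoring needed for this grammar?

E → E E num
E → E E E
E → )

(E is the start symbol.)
Left-factoring is needed when two productions for the same non-terminal
share a common prefix on the right-hand side.

Productions for E:
  E → E E num
  E → E E E
  E → )

Found common prefix 'E E' in productions for E

Answer: Yes, E has productions with common prefix 'E E'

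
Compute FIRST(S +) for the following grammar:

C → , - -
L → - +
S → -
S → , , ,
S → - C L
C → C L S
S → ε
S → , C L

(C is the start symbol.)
{ '+', ',', '-' }

FIRST sets of the non-terminals involved (from the grammar, by fixed-point iteration):
  FIRST(S) = { ',', '-', ε }

To compute FIRST(S +), process the symbols left to right:
Symbol S is a non-terminal. Add FIRST(S) \ {ε} = { ',', '-' }
S is nullable (ε ∈ FIRST(S)), continue to the next symbol.
Symbol + is a terminal. Add '+' and stop.
FIRST(S +) = { '+', ',', '-' }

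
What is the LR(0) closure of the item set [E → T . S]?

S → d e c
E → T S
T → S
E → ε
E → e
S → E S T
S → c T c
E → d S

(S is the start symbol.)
To compute CLOSURE, for each item [A → α.Bβ] where B is a non-terminal, add [B → .γ] for all productions B → γ; repeat for the newly added items until nothing changes.

Start with: [E → T . S]
  [E → T . S] has the dot before S: add [S → . d e c], [S → . E S T], [S → . c T c]
  [S → . E S T] has the dot before E: add [E → . T S], [E → .], [E → . e], [E → . d S]
  [E → . T S] has the dot before T: add [T → . S]
No further items can be added.

CLOSURE = { [E → . T S], [E → . d S], [E → . e], [E → .], [E → T . S], [S → . E S T], [S → . c T c], [S → . d e c], [T → . S] }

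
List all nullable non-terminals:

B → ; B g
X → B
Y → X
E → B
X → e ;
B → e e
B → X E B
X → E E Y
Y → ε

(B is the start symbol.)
A non-terminal is nullable if it can derive ε (the empty string): either it has an ε-production, or it has a production whose right-hand side consists entirely of nullable non-terminals.

ε-productions: Y → ε
So Y is immediately nullable.
No further non-terminal can be added: every production for the remaining non-terminals contains a terminal or a non-nullable non-terminal.
Nullable = { 'Y' }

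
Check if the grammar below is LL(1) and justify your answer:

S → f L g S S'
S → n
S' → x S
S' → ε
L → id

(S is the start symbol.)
Relevant sets:
  FOLLOW(S') = { $, 'x' }

For S:
  PREDICT(S → f L g S S') = { 'f' }
  PREDICT(S → n) = { 'n' }
For S':
  PREDICT(S' → x S) = { 'x' }
  PREDICT(S' → ε) = { $, 'x' }
L has a single production, so nothing to check there.

Conflict found: Predict set conflict for S': { 'x' }
The grammar is NOT LL(1).

Answer: No. Predict set conflict for S': { 'x' }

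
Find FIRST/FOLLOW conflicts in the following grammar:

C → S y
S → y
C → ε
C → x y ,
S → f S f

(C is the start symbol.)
No FIRST/FOLLOW conflicts.

Nullable non-terminals: C.
FIRST sets used below: FIRST(S) = { 'f', 'y' }

C: nullable alternative(s) C → ε; FOLLOW(C) = { $ }
  C → S y: FIRST \ {ε} = { 'f', 'y' } — disjoint from FOLLOW(C)
  C → ε: FIRST \ {ε} = { } — this is the only nullable alternative, skip
  C → x y ,: FIRST \ {ε} = { 'x' } — disjoint from FOLLOW(C)

S has no nullable alternative, so no FIRST/FOLLOW check is needed there.

No FIRST/FOLLOW conflicts found.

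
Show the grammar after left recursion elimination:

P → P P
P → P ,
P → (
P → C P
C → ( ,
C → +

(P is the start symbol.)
P is directly left-recursive. The standard transformation for
  A → A α₁ | ... | A α_m | β₁ | ... | β_n
is
  A  → β₁ A' | ... | β_n A'
  A' → α₁ A' | ... | α_m A' | ε

P → ( becomes P → ( P'
P → C P becomes P → C P P'
P → P P becomes P' → P P'
P → P , becomes P' → , P'
Add P' → ε

Productions for other non-terminals are unchanged:
  C → ( ,
  C → +

Resulting grammar:
P → ( P'
P → C P P'
P' → P P'
P' → , P'
P' → ε
C → ( ,
C → +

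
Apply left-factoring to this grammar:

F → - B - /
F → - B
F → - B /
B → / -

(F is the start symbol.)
F → - B F'
F' → - /
F' → ε
F' → /
B → / -

Left-factoring transforms A → αβ₁ | αβ₂ into A → αA' and A' → β₁ | β₂
(α is the longest common prefix among the alternatives). Repeat until
no nonterminal has two alternatives with a common prefix.

Round 1: F has alternatives sharing prefix '- B'. Introduce F': F → - B F'
  Add: F' → - /
  Add: F' → ε
  Add: F' → /

No remaining common prefixes — done.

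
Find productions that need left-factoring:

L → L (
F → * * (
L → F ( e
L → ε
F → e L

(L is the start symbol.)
No, left-factoring is not needed

Left-factoring is needed when two productions for the same non-terminal
share a common prefix on the right-hand side.

Productions for L:
  L → L (
  L → F ( e
  L → ε
Productions for F:
  F → * * (
  F → e L

No common prefixes found.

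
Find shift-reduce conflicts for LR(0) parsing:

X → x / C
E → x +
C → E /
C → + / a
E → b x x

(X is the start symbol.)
A shift-reduce conflict occurs when an LR(0) state has both:
  - a complete (reduce) item [A → α .] (dot at the end), and
  - a shift item [B → β . c γ] (dot before a terminal).

Augment with X' → X and build the canonical LR(0) collection (I0 = CLOSURE({[X' → . X]}), then GOTO on every symbol after a dot until no new states appear). It has 15 states:
  I0: { [X → . x / C], [X' → . X] }  — shift
  I1: { [X' → X .] }  — accept
  I2: { [X → x . / C] }  — shift
  I3: { [C → . + / a], [C → . E /], [E → . b x x], [E → . x +], [X → x / . C] }  — shift
  I4: { [C → + . / a] }  — shift
  I5: { [X → x / C .] }  — reduce
  I6: { [C → E . /] }  — shift
  I7: { [E → b . x x] }  — shift
  I8: { [E → x . +] }  — shift
  I9: { [E → x + .] }  — reduce
  I10: { [E → b x . x] }  — shift
  I11: { [E → b x x .] }  — reduce
  I12: { [C → E / .] }  — reduce
  I13: { [C → + / . a] }  — shift
  I14: { [C → + / a .] }  — reduce

No state contains both a complete item and a shift item.

Answer: No shift-reduce conflicts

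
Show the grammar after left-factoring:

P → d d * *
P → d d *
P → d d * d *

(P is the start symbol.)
P → d d * P'
P' → *
P' → ε
P' → d *

Left-factoring transforms A → αβ₁ | αβ₂ into A → αA' and A' → β₁ | β₂
(α is the longest common prefix among the alternatives). Repeat until
no nonterminal has two alternatives with a common prefix.

Round 1: P has alternatives sharing prefix 'd d *'. Introduce P': P → d d * P'
  Add: P' → *
  Add: P' → ε
  Add: P' → d *

No remaining common prefixes — done.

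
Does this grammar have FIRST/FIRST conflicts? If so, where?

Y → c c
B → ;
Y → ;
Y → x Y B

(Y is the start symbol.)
Productions for Y:
  Y → c c: FIRST = { 'c' }
  Y → ;: FIRST = { ';' }
  Y → x Y B: FIRST = { 'x' }
B has only one production, so no FIRST/FIRST conflict is possible there.

All alternatives of each non-terminal have pairwise disjoint FIRST sets.

Answer: No FIRST/FIRST conflicts.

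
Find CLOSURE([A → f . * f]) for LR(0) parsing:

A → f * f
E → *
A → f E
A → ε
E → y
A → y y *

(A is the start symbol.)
{ [A → f . * f] }

To compute CLOSURE, for each item [A → α.Bβ] where B is a non-terminal, add [B → .γ] for all productions B → γ; repeat for the newly added items until nothing changes.

Start with: [A → f . * f]
The dot precedes the terminal '*', so nothing is added.

CLOSURE = { [A → f . * f] }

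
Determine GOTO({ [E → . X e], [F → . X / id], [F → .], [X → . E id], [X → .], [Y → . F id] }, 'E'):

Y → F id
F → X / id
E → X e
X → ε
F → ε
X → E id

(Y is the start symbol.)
{ [X → E . id] }

GOTO(I, 'E') = CLOSURE({ [A → αX.β] : [A → α.Xβ] ∈ I, X = 'E' })

Items with dot before 'E', with the dot advanced:
  [X → . E id] → [X → E . id]
Closure adds nothing (no advanced item has the dot before a non-terminal).

GOTO = { [X → E . id] }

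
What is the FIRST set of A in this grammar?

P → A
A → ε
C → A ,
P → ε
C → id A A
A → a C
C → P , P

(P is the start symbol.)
From A → ε:
  - ε-production, so ε ∈ FIRST(A)
From A → a C:
  - a is a terminal: add 'a' and stop

Collecting: FIRST(A) = { 'a', ε }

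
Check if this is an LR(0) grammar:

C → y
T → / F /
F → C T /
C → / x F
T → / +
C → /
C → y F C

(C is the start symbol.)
No. Shift-reduce conflict between [C → / .] and [C → / . x F]

A grammar is LR(0) if no state in the canonical LR(0) collection has:
  - both a shift item (dot before a terminal) and a complete item (shift-reduce conflict), or
  - two or more complete items (reduce-reduce conflict; the accept item [C' → C .] counts as a complete item here).

Augment with C' → C and build the canonical LR(0) collection (I0 = CLOSURE({[C' → . C]}), then GOTO on every symbol after a dot until no new states appear). It has 15 states:
  I0: { [C → . / x F], [C → . /], [C → . y F C], [C → . y], [C' → . C] }  — shift
  I1: { [C → / . x F], [C → / .] }  — shift, reduce
  I2: { [C' → C .] }  — accept
  I3: { [C → . / x F], [C → . /], [C → . y F C], [C → . y], [C → y . F C], [C → y .], [F → . C T /] }  — shift, reduce
  I4: { [F → C . T /], [T → . / +], [T → . / F /] }  — shift
  I5: { [C → . / x F], [C → . /], [C → . y F C], [C → . y], [C → y F . C] }  — shift
  I6: { [C → y F C .] }  — reduce
  I7: { [C → . / x F], [C → . /], [C → . y F C], [C → . y], [F → . C T /], [T → / . +], [T → / . F /] }  — shift
  I8: { [F → C T . /] }  — shift
  I9: { [F → C T / .] }  — reduce
  I10: { [T → / + .] }  — reduce
  I11: { [T → / F . /] }  — shift
  I12: { [T → / F / .] }  — reduce
  I13: { [C → . / x F], [C → . /], [C → . y F C], [C → . y], [C → / x . F], [F → . C T /] }  — shift
  I14: { [C → / x F .] }  — reduce

Conflict in state I1:
  Shift-reduce conflict between [C → / .] and [C → / . x F]
So the grammar is NOT LR(0).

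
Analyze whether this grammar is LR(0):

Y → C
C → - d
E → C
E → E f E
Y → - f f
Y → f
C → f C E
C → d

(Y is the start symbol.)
No. Shift-reduce conflict between [Y → f .] and [C → . - d]

Augment with Y' → Y and build the canonical LR(0) collection (I0 = CLOSURE({[Y' → . Y]}), then GOTO on every symbol after a dot until no new states appear). It has 16 states:
  I0: { [C → . - d], [C → . d], [C → . f C E], [Y → . - f f], [Y → . C], [Y → . f], [Y' → . Y] }  — shift
  I1: { [C → - . d], [Y → - . f f] }  — shift
  I2: { [Y → C .] }  — reduce
  I3: { [Y' → Y .] }  — accept
  I4: { [C → d .] }  — reduce
  I5: { [C → . - d], [C → . d], [C → . f C E], [C → f . C E], [Y → f .] }  — shift, reduce
  I6: { [C → - . d] }  — shift
  I7: { [C → . - d], [C → . d], [C → . f C E], [C → f C . E], [E → . C], [E → . E f E] }  — shift
  I8: { [C → . - d], [C → . d], [C → . f C E], [C → f . C E] }  — shift
  I9: { [E → C .] }  — reduce
  I10: { [C → f C E .], [E → E . f E] }  — shift, reduce
  I11: { [C → . - d], [C → . d], [C → . f C E], [E → . C], [E → . E f E], [E → E f . E] }  — shift
  I12: { [E → E . f E], [E → E f E .] }  — shift, reduce
  I13: { [C → - d .] }  — reduce
  I14: { [Y → - f . f] }  — shift
  I15: { [Y → - f f .] }  — reduce

Conflict in state I5:
  Shift-reduce conflict between [Y → f .] and [C → . - d]
So the grammar is NOT LR(0).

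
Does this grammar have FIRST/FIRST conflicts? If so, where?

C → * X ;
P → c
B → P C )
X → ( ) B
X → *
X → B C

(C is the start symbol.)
A FIRST/FIRST conflict occurs when two productions N → α and N → β for the same non-terminal have FIRST(α) ∩ FIRST(β) ≠ ∅ (with ε ∈ FIRST of a nullable right-hand side, so two nullable alternatives also conflict).

FIRST sets of the non-terminals at (or reachable through a nullable prefix from) the front of some alternative:
  FIRST(B) = { 'c' }

Productions for X:
  X → ( ) B: FIRST = { '(' }
  X → *: FIRST = { '*' }
  X → B C: FIRST = { 'c' }
C, P, B have only one production, so no FIRST/FIRST conflict is possible there.

All alternatives of each non-terminal have pairwise disjoint FIRST sets.

Answer: No FIRST/FIRST conflicts.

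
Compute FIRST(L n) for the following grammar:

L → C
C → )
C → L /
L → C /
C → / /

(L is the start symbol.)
FIRST sets of the non-terminals involved (from the grammar, by fixed-point iteration):
  FIRST(L) = { ')', '/' }

To compute FIRST(L n), process the symbols left to right:
Symbol L is a non-terminal. Add FIRST(L) \ {ε} = { ')', '/' }
L is not nullable (ε ∉ FIRST(L)), so stop here.
FIRST(L n) = { ')', '/' }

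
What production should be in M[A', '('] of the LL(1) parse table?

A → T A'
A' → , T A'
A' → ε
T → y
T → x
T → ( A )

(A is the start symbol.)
To find M[A', '('], we find productions for A' where '(' is in the predict set (PREDICT(N → α) = (FIRST(α) \ {ε}) ∪ (FOLLOW(N) if α ⇒* ε)).

Relevant sets:
  FOLLOW(A') = { $, ')' }

A' → , T A': PREDICT = { ',' }
A' → ε: PREDICT = { $, ')' }

M[A', '('] is empty (no production applies)

Answer: Empty (error entry)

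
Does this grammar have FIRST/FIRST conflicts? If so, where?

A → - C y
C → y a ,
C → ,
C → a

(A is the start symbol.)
A FIRST/FIRST conflict occurs when two productions N → α and N → β for the same non-terminal have FIRST(α) ∩ FIRST(β) ≠ ∅ (with ε ∈ FIRST of a nullable right-hand side, so two nullable alternatives also conflict).

Productions for C:
  C → y a ,: FIRST = { 'y' }
  C → ,: FIRST = { ',' }
  C → a: FIRST = { 'a' }
A has only one production, so no FIRST/FIRST conflict is possible there.

All alternatives of each non-terminal have pairwise disjoint FIRST sets.

Answer: No FIRST/FIRST conflicts.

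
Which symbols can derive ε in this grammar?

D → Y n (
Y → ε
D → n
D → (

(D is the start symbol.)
{ 'Y' }

A non-terminal is nullable if it can derive ε (the empty string): either it has an ε-production, or it has a production whose right-hand side consists entirely of nullable non-terminals.

ε-productions: Y → ε
So Y is immediately nullable.
No further non-terminal can be added: every production for the remaining non-terminals contains a terminal or a non-nullable non-terminal.
Nullable = { 'Y' }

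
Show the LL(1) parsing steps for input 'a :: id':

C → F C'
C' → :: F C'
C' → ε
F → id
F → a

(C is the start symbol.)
LL(1) parsing maintains a stack (initially the start symbol over $) and the input. At each step: if the stack top is a terminal, match it against the current input token; if it is a non-terminal N, replace it with the RHS of M[N, lookahead] (the unique production whose predict set contains the lookahead).

Stack is shown with the top on the left.

Stack      Input      Action
----------------------------
C $        a :: id $  output C → F C'
F C' $     a :: id $  output F → a
a C' $     a :: id $  match 'a'
C' $       :: id $    output C' → :: F C'
:: F C' $  :: id $    match '::'
F C' $     id $       output F → id
id C' $    id $       match 'id'
C' $       $          output C' → ε
$          $          accept

The string is accepted.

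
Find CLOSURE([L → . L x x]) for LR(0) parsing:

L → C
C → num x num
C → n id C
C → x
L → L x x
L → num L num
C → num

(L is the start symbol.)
{ [C → . n id C], [C → . num x num], [C → . num], [C → . x], [L → . C], [L → . L x x], [L → . num L num] }

To compute CLOSURE, for each item [A → α.Bβ] where B is a non-terminal, add [B → .γ] for all productions B → γ; repeat for the newly added items until nothing changes.

Start with: [L → . L x x]
  [L → . L x x] has the dot before L: add [L → . C], [L → . num L num]
  [L → . C] has the dot before C: add [C → . num x num], [C → . n id C], [C → . x], [C → . num]
No further items can be added.

CLOSURE = { [C → . n id C], [C → . num x num], [C → . num], [C → . x], [L → . C], [L → . L x x], [L → . num L num] }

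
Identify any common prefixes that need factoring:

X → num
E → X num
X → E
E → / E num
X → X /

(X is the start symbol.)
No, left-factoring is not needed

Left-factoring is needed when two productions for the same non-terminal
share a common prefix on the right-hand side.

Productions for X:
  X → num
  X → E
  X → X /
Productions for E:
  E → X num
  E → / E num

No common prefixes found.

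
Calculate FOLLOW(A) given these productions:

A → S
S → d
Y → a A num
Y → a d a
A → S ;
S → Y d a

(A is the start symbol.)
{ $, 'num' }

A is the start symbol, so $ ∈ FOLLOW(A).
In Y → a A num: A is followed by num, add FIRST(num) \ {ε} = { 'num' }

Taking the union: FOLLOW(A) = { $, 'num' }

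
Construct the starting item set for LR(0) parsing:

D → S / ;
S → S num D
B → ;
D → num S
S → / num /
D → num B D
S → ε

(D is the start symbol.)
First, augment the grammar with D' → D
I₀ = CLOSURE({ [D' → . D] }):
  [D' → . D] has the dot before D: add [D → . S / ;], [D → . num S], [D → . num B D]
  [D → . S / ;] has the dot before S: add [S → . S num D], [S → . / num /], [S → .]
No further items can be added.

I₀ = { [D → . S / ;], [D → . num B D], [D → . num S], [D' → . D], [S → . / num /], [S → . S num D], [S → .] }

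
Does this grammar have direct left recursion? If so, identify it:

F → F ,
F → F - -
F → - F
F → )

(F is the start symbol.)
F → F ,: LEFT RECURSIVE (starts with F)
F → F - -: LEFT RECURSIVE (starts with F)
F → - F: starts with '-'
F → ): starts with ')'

The grammar has direct left recursion on: F.

Answer: Yes, F is left-recursive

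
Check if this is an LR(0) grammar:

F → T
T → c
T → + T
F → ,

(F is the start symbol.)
Augment with F' → F and build the canonical LR(0) collection (I0 = CLOSURE({[F' → . F]}), then GOTO on every symbol after a dot until no new states appear). It has 7 states:
  I0: { [F → . ,], [F → . T], [F' → . F], [T → . + T], [T → . c] }  — shift
  I1: { [T → + . T], [T → . + T], [T → . c] }  — shift
  I2: { [F → , .] }  — reduce
  I3: { [F' → F .] }  — accept
  I4: { [F → T .] }  — reduce
  I5: { [T → c .] }  — reduce
  I6: { [T → + T .] }  — reduce

Every state is either a pure shift/goto state or contains exactly one complete item and nothing to shift — no conflicts. The grammar is LR(0).

Answer: Yes, the grammar is LR(0)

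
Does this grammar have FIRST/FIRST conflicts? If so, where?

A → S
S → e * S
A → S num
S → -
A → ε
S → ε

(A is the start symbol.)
Yes. A → S / A → S num on { '-', 'e' }; A → S / A → ε on { ε }

A FIRST/FIRST conflict occurs when two productions N → α and N → β for the same non-terminal have FIRST(α) ∩ FIRST(β) ≠ ∅ (with ε ∈ FIRST of a nullable right-hand side, so two nullable alternatives also conflict).

FIRST sets of the non-terminals at (or reachable through a nullable prefix from) the front of some alternative:
  FIRST(S) = { '-', 'e', ε }

Productions for A:
  A → S: FIRST = { '-', 'e', ε }
  A → S num: FIRST = { '-', 'e', 'num' }
  A → ε: FIRST = { ε }
Productions for S:
  S → e * S: FIRST = { 'e' }
  S → -: FIRST = { '-' }
  S → ε: FIRST = { ε }

Conflict for A: A → S and A → S num
  Overlap: { '-', 'e' }
Conflict for A: A → S and A → ε
  Overlap: { ε }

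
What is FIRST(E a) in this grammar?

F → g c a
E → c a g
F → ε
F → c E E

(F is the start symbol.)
{ 'c' }

FIRST sets of the non-terminals involved (from the grammar, by fixed-point iteration):
  FIRST(E) = { 'c' }

To compute FIRST(E a), process the symbols left to right:
Symbol E is a non-terminal. Add FIRST(E) \ {ε} = { 'c' }
E is not nullable (ε ∉ FIRST(E)), so stop here.
FIRST(E a) = { 'c' }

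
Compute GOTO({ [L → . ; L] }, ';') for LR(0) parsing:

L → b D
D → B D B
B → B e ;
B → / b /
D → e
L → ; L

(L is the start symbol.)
GOTO(I, ';') = CLOSURE({ [A → αX.β] : [A → α.Xβ] ∈ I, X = ';' })

Items with dot before ';', with the dot advanced:
  [L → . ; L] → [L → ; . L]
Closure of the advanced items:
  [L → ; . L] has the dot before L: add [L → . b D], [L → . ; L]

GOTO = { [L → . ; L], [L → . b D], [L → ; . L] }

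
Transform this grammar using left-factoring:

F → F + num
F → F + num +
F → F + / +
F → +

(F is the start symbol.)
Left-factoring transforms A → αβ₁ | αβ₂ into A → αA' and A' → β₁ | β₂
(α is the longest common prefix among the alternatives). Repeat until
no nonterminal has two alternatives with a common prefix.

Round 1: F has alternatives sharing prefix 'F +'. Introduce F': F → F + F'
  Add: F' → num
  Add: F' → num +
  Add: F' → / +

Round 2: F' has alternatives sharing prefix 'num'. Introduce F'': F' → num F''
  Add: F'' → ε
  Add: F'' → +

No remaining common prefixes — done.

Resulting grammar:
F → F + F'
F' → num F''
F'' → ε
F'' → +
F' → / +
F → +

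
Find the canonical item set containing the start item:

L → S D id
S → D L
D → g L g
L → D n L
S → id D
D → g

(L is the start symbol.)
First, augment the grammar with L' → L
I₀ = CLOSURE({ [L' → . L] }):
  [L' → . L] has the dot before L: add [L → . S D id], [L → . D n L]
  [L → . S D id] has the dot before S: add [S → . D L], [S → . id D]
  [L → . D n L] has the dot before D: add [D → . g L g], [D → . g]
No further items can be added.

I₀ = { [D → . g L g], [D → . g], [L → . D n L], [L → . S D id], [L' → . L], [S → . D L], [S → . id D] }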